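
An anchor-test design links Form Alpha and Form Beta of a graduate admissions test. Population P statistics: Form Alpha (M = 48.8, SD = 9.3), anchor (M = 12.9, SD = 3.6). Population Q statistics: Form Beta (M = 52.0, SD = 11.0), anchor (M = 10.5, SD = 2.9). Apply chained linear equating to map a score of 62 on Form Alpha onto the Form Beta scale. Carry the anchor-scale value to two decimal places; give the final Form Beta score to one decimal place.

Form Alpha → anchor (Population P): v = (3.6/9.3)(62 − 48.8) + 12.9 = 18.01
anchor → Form Beta (Population Q): y = (11.0/2.9)(18.01 − 10.5) + 52.0 = 80.5

80.5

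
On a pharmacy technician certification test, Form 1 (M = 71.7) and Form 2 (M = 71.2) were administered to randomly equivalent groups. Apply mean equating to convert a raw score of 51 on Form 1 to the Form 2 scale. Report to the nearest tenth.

Mean equating: y = x + (M_Y − M_X) = 51 + (71.2 − 71.7) = 50.5

50.5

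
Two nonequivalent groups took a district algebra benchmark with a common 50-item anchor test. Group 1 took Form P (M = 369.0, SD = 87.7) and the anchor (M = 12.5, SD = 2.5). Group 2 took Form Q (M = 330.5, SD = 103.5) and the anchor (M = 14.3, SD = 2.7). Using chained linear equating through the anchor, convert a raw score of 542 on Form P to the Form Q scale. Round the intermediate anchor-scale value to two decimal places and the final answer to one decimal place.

450.5

Form P → anchor (Group 1): v = (2.5/87.7)(542 − 369.0) + 12.5 = 17.43
anchor → Form Q (Group 2): y = (103.5/2.7)(17.43 − 14.3) + 330.5 = 450.5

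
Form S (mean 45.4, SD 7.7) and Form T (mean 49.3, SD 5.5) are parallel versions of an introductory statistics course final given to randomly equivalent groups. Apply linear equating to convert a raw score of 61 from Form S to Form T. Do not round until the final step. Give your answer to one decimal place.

Linear equating: y = (SD_Y/SD_X)(x − M_X) + M_Y
y = (5.5/7.7)(61 − 45.4) + 49.3
y = 0.714286 × 15.6 + 49.3 = 11.1429 + 49.3 = 60.4

60.4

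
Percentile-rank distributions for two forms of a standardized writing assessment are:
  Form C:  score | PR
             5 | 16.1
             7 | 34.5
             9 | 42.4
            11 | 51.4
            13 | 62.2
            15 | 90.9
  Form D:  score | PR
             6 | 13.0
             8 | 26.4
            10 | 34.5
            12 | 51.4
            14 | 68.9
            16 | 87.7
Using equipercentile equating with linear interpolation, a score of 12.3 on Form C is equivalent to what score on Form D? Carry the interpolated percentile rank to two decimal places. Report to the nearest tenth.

PR of 12.3 on Form C: 51.4 + (12.3 − 11)/(13 − 11) × (62.2 − 51.4) = 58.42
On Form D, PR 58.42 falls between score 12 (PR 51.4) and 14 (PR 68.9).
Interpolate: 12 + (58.42 − 51.4)/(68.9 − 51.4) × (14 − 12) = 12.8

12.8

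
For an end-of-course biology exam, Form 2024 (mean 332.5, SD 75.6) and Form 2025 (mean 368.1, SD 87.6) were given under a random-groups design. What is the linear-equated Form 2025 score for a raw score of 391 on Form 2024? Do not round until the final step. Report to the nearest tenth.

Linear equating: y = (SD_Y/SD_X)(x − M_X) + M_Y
y = (87.6/75.6)(391 − 332.5) + 368.1
y = 1.158730 × 58.5 + 368.1 = 67.7857 + 368.1 = 435.9

435.9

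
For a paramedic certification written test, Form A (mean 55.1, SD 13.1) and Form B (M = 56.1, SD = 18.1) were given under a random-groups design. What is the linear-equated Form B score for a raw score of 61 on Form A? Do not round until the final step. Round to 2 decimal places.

Linear equating: y = (SD_Y/SD_X)(x − M_X) + M_Y
y = (18.1/13.1)(61 − 55.1) + 56.1
y = 1.381679 × 5.9 + 56.1 = 8.1519 + 56.1 = 64.25

64.25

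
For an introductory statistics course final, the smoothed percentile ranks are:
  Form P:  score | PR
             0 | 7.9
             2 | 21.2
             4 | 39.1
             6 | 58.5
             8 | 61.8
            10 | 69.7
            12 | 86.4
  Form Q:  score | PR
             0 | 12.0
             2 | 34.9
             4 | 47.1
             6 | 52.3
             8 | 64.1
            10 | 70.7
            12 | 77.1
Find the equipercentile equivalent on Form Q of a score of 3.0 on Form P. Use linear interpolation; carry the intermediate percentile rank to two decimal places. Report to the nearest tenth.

1.6

PR of 3.0 on Form P: 21.2 + (3.0 − 2)/(4 − 2) × (39.1 − 21.2) = 30.15
On Form Q, PR 30.15 falls between score 0 (PR 12.0) and 2 (PR 34.9).
Interpolate: 0 + (30.15 − 12.0)/(34.9 − 12.0) × (2 − 0) = 1.6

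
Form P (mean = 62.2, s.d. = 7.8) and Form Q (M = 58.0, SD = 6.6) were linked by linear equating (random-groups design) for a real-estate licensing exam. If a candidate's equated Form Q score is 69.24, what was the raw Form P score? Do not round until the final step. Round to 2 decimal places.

Invert y = (SD_Y/SD_X)(x − M_X) + M_Y:
x = (SD_X/SD_Y)(y − M_Y) + M_X = (7.8/6.6)(69.24 − 58.0) + 62.2
x = 1.181818 × 11.240 + 62.2 = 75.48

75.48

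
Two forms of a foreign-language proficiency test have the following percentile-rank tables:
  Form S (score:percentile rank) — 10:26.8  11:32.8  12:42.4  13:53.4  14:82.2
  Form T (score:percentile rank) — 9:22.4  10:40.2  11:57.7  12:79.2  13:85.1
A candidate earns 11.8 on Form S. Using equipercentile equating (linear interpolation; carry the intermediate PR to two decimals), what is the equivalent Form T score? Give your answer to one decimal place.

10.0

PR of 11.8 on Form S: 32.8 + (11.8 − 11)/(12 − 11) × (42.4 − 32.8) = 40.48
On Form T, PR 40.48 falls between score 10 (PR 40.2) and 11 (PR 57.7).
Interpolate: 10 + (40.48 − 40.2)/(57.7 − 40.2) × (11 − 10) = 10.0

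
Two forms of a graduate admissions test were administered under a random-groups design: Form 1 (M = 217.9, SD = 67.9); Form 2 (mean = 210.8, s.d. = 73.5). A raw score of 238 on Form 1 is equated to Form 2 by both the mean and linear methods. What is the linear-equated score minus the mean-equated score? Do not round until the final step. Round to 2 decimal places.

Mean-equated: 238 + (210.8 − 217.9) = 230.90
Linear-equated: (73.5/67.9)(238 − 217.9) + 210.8 = 232.558
Difference = 232.558 − 230.90 = 1.66

1.66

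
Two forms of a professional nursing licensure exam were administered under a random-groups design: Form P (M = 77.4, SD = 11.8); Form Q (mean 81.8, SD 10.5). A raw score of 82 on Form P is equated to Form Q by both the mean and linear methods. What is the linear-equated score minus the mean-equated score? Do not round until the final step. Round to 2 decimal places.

Mean-equated: 82 + (81.8 − 77.4) = 86.40
Linear-equated: (10.5/11.8)(82 − 77.4) + 81.8 = 85.893
Difference = 85.893 − 86.40 = -0.51

-0.51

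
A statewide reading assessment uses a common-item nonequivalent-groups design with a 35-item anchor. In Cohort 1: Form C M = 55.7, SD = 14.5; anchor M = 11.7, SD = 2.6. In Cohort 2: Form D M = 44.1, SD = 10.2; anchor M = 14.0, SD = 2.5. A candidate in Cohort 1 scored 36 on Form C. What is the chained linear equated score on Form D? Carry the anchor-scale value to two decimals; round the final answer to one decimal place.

Form C → anchor (Cohort 1): v = (2.6/14.5)(36 − 55.7) + 11.7 = 8.17
anchor → Form D (Cohort 2): y = (10.2/2.5)(8.17 − 14.0) + 44.1 = 20.3

20.3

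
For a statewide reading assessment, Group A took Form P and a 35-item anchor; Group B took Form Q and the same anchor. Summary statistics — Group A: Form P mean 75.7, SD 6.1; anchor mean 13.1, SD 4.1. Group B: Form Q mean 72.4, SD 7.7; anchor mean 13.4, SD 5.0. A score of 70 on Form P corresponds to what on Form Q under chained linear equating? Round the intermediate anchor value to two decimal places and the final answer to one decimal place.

66.0

Form P → anchor (Group A): v = (4.1/6.1)(70 − 75.7) + 13.1 = 9.27
anchor → Form Q (Group B): y = (7.7/5.0)(9.27 − 13.4) + 72.4 = 66.0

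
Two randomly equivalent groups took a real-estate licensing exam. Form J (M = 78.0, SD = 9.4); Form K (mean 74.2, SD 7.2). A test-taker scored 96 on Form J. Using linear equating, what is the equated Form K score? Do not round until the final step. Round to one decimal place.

Linear equating: y = (SD_Y/SD_X)(x − M_X) + M_Y
y = (7.2/9.4)(96 − 78.0) + 74.2
y = 0.765957 × 18.0 + 74.2 = 13.7872 + 74.2 = 88.0

88.0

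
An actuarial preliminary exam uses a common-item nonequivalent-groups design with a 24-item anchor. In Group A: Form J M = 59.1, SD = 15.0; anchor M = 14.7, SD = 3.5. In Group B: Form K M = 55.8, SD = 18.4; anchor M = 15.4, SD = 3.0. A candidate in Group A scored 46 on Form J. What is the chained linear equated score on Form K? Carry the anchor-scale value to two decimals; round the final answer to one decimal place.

32.7

Form J → anchor (Group A): v = (3.5/15.0)(46 − 59.1) + 14.7 = 11.64
anchor → Form K (Group B): y = (18.4/3.0)(11.64 − 15.4) + 55.8 = 32.7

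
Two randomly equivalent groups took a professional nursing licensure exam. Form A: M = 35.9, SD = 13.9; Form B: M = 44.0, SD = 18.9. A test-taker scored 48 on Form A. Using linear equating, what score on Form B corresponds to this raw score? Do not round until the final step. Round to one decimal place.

60.5

Linear equating: y = (SD_Y/SD_X)(x − M_X) + M_Y
y = (18.9/13.9)(48 − 35.9) + 44.0
y = 1.359712 × 12.1 + 44.0 = 16.4525 + 44.0 = 60.5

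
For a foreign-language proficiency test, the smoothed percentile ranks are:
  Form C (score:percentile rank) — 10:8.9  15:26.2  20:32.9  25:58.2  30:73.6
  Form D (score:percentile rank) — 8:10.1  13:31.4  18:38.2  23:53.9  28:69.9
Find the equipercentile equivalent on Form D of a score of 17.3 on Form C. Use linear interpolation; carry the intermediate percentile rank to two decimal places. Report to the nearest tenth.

PR of 17.3 on Form C: 26.2 + (17.3 − 15)/(20 − 15) × (32.9 − 26.2) = 29.28
On Form D, PR 29.28 falls between score 8 (PR 10.1) and 13 (PR 31.4).
Interpolate: 8 + (29.28 − 10.1)/(31.4 − 10.1) × (13 − 8) = 12.5

12.5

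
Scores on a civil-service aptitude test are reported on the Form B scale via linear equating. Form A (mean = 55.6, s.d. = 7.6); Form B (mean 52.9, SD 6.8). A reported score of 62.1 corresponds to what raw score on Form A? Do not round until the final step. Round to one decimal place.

Invert y = (SD_Y/SD_X)(x − M_X) + M_Y:
x = (SD_X/SD_Y)(y − M_Y) + M_X = (7.6/6.8)(62.1 − 52.9) + 55.6
x = 1.117647 × 9.200 + 55.6 = 65.9

65.9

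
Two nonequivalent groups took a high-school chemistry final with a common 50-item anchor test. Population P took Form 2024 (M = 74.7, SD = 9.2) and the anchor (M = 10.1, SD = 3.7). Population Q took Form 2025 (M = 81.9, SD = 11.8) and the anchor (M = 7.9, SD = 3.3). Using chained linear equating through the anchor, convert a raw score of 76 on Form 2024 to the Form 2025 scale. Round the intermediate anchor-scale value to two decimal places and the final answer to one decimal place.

Form 2024 → anchor (Population P): v = (3.7/9.2)(76 − 74.7) + 10.1 = 10.62
anchor → Form 2025 (Population Q): y = (11.8/3.3)(10.62 − 7.9) + 81.9 = 91.6

91.6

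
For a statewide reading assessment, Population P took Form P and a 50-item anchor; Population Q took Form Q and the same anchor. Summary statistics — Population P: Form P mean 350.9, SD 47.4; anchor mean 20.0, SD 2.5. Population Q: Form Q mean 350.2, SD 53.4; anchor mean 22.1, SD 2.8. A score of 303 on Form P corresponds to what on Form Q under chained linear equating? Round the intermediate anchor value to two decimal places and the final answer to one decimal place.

261.9

Form P → anchor (Population P): v = (2.5/47.4)(303 − 350.9) + 20.0 = 17.47
anchor → Form Q (Population Q): y = (53.4/2.8)(17.47 − 22.1) + 350.2 = 261.9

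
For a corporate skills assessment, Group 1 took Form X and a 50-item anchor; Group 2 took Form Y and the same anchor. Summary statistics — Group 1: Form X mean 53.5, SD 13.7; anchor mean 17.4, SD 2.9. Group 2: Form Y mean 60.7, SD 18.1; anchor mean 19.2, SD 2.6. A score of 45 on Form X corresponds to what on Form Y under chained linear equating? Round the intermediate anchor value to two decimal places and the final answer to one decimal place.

Form X → anchor (Group 1): v = (2.9/13.7)(45 − 53.5) + 17.4 = 15.60
anchor → Form Y (Group 2): y = (18.1/2.6)(15.60 − 19.2) + 60.7 = 35.6

35.6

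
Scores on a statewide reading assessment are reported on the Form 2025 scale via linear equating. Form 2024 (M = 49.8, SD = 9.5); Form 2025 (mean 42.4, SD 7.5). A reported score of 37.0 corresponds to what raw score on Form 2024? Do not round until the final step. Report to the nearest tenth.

43.0

Invert y = (SD_Y/SD_X)(x − M_X) + M_Y:
x = (SD_X/SD_Y)(y − M_Y) + M_X = (9.5/7.5)(37.0 − 42.4) + 49.8
x = 1.266667 × -5.400 + 49.8 = 43.0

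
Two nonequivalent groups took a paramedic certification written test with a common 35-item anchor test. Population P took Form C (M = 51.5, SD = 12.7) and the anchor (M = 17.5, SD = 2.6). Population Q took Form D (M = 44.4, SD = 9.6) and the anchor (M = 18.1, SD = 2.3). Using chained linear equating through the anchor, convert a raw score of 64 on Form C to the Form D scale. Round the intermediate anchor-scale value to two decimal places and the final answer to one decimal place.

Form C → anchor (Population P): v = (2.6/12.7)(64 − 51.5) + 17.5 = 20.06
anchor → Form D (Population Q): y = (9.6/2.3)(20.06 − 18.1) + 44.4 = 52.6

52.6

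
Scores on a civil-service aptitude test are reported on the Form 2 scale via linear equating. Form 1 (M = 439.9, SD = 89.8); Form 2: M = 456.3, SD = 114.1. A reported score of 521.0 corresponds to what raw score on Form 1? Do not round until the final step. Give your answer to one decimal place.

490.8

Invert y = (SD_Y/SD_X)(x − M_X) + M_Y:
x = (SD_X/SD_Y)(y − M_Y) + M_X = (89.8/114.1)(521.0 − 456.3) + 439.9
x = 0.787029 × 64.700 + 439.9 = 490.8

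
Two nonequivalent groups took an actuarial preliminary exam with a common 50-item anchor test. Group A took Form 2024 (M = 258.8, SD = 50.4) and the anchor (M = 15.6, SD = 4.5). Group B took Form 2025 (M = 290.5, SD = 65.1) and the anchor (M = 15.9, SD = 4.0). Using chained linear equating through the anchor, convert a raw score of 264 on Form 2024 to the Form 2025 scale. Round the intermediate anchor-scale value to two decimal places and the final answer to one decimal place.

Form 2024 → anchor (Group A): v = (4.5/50.4)(264 − 258.8) + 15.6 = 16.06
anchor → Form 2025 (Group B): y = (65.1/4.0)(16.06 − 15.9) + 290.5 = 293.1

293.1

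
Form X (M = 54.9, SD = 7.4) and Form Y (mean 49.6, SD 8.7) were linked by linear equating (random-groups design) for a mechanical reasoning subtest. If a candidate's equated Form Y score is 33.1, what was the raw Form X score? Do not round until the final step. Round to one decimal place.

Invert y = (SD_Y/SD_X)(x − M_X) + M_Y:
x = (SD_X/SD_Y)(y − M_Y) + M_X = (7.4/8.7)(33.1 − 49.6) + 54.9
x = 0.850575 × -16.500 + 54.9 = 40.9

40.9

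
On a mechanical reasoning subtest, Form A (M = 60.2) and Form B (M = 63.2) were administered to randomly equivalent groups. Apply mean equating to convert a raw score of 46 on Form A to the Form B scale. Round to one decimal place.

Mean equating: y = x + (M_Y − M_X) = 46 + (63.2 − 60.2) = 49.0

49.0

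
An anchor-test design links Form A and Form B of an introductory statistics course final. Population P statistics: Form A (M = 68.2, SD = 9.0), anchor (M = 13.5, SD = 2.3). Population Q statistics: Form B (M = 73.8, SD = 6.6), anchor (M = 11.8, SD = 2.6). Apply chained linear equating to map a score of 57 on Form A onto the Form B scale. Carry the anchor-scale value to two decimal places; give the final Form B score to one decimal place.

70.9

Form A → anchor (Population P): v = (2.3/9.0)(57 − 68.2) + 13.5 = 10.64
anchor → Form B (Population Q): y = (6.6/2.6)(10.64 − 11.8) + 73.8 = 70.9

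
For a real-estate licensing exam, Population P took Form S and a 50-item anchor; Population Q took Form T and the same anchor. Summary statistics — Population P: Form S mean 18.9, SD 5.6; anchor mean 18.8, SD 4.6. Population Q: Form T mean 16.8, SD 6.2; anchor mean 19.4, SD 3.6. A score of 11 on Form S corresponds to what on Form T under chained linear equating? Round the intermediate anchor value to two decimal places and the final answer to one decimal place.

4.6

Form S → anchor (Population P): v = (4.6/5.6)(11 − 18.9) + 18.8 = 12.31
anchor → Form T (Population Q): y = (6.2/3.6)(12.31 − 19.4) + 16.8 = 4.6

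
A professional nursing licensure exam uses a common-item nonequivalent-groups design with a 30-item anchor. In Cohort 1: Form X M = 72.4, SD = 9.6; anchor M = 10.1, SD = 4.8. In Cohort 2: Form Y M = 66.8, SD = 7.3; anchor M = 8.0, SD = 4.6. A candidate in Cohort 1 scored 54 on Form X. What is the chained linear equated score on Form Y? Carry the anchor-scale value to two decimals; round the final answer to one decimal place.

55.5

Form X → anchor (Cohort 1): v = (4.8/9.6)(54 − 72.4) + 10.1 = 0.90
anchor → Form Y (Cohort 2): y = (7.3/4.6)(0.90 − 8.0) + 66.8 = 55.5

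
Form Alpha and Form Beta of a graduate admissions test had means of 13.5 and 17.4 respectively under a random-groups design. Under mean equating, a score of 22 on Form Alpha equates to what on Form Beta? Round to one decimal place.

Mean equating: y = x + (M_Y − M_X) = 22 + (17.4 − 13.5) = 25.9

25.9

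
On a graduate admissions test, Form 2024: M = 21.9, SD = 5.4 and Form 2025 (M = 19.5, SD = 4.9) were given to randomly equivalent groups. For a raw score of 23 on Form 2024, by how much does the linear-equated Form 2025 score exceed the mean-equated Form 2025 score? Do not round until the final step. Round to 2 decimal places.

Mean-equated: 23 + (19.5 − 21.9) = 20.60
Linear-equated: (4.9/5.4)(23 − 21.9) + 19.5 = 20.498
Difference = 20.498 − 20.60 = -0.10

-0.10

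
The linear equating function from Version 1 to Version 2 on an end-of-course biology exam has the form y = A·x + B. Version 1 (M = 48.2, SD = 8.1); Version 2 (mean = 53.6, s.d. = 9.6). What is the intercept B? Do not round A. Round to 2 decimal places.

A = SD_Y / SD_X = 9.6 / 8.1 = 1.185185
B = M_Y − A·M_X = 53.6 − 1.185185 × 48.2 = -3.53

-3.53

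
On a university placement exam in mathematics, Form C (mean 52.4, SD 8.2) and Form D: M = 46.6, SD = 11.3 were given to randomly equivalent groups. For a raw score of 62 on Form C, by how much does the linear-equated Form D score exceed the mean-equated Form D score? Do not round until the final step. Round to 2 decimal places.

Mean-equated: 62 + (46.6 − 52.4) = 56.20
Linear-equated: (11.3/8.2)(62 − 52.4) + 46.6 = 59.829
Difference = 59.829 − 56.20 = 3.63

3.63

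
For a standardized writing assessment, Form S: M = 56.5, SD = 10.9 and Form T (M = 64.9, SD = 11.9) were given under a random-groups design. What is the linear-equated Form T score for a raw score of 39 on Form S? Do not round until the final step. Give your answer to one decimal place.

45.8

Linear equating: y = (SD_Y/SD_X)(x − M_X) + M_Y
y = (11.9/10.9)(39 − 56.5) + 64.9
y = 1.091743 × -17.5 + 64.9 = -19.1055 + 64.9 = 45.8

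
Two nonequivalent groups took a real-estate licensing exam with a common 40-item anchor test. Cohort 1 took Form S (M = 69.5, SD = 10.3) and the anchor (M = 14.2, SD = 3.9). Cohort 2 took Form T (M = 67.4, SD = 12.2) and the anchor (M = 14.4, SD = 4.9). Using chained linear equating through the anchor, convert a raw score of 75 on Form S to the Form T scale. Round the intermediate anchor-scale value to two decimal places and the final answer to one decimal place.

Form S → anchor (Cohort 1): v = (3.9/10.3)(75 − 69.5) + 14.2 = 16.28
anchor → Form T (Cohort 2): y = (12.2/4.9)(16.28 − 14.4) + 67.4 = 72.1

72.1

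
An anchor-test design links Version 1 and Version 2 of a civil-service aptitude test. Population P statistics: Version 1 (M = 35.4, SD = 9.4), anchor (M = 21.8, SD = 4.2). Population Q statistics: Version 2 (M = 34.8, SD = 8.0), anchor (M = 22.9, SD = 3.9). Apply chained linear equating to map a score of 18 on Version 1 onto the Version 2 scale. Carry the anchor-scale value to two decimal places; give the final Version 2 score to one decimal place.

Version 1 → anchor (Population P): v = (4.2/9.4)(18 − 35.4) + 21.8 = 14.03
anchor → Version 2 (Population Q): y = (8.0/3.9)(14.03 − 22.9) + 34.8 = 16.6

16.6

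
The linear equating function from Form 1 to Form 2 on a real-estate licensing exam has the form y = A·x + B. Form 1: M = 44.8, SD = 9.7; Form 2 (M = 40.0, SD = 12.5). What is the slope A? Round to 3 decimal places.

A = SD_Y / SD_X = 12.5 / 9.7 = 1.289

1.289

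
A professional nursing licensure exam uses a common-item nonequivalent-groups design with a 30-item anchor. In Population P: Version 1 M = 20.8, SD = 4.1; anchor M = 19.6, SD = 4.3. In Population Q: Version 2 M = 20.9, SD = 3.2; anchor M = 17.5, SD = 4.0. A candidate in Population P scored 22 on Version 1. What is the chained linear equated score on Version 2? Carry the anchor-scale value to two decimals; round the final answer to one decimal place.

Version 1 → anchor (Population P): v = (4.3/4.1)(22 − 20.8) + 19.6 = 20.86
anchor → Version 2 (Population Q): y = (3.2/4.0)(20.86 − 17.5) + 20.9 = 23.6

23.6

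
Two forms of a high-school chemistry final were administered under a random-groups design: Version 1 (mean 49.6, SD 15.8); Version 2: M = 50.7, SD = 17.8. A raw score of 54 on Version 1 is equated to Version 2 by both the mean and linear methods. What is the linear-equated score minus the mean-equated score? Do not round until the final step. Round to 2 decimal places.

0.56

Mean-equated: 54 + (50.7 − 49.6) = 55.10
Linear-equated: (17.8/15.8)(54 − 49.6) + 50.7 = 55.657
Difference = 55.657 − 55.10 = 0.56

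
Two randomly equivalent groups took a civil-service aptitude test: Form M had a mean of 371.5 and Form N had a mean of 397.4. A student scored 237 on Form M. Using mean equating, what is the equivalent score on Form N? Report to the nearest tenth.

Mean equating: y = x + (M_Y − M_X) = 237 + (397.4 − 371.5) = 262.9

262.9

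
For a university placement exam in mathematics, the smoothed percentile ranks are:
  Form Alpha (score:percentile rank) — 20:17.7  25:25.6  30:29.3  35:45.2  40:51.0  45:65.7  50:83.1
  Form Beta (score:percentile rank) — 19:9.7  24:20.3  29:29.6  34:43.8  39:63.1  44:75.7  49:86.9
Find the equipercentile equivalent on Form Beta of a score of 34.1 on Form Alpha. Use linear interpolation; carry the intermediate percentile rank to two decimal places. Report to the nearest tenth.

PR of 34.1 on Form Alpha: 29.3 + (34.1 − 30)/(35 − 30) × (45.2 − 29.3) = 42.34
On Form Beta, PR 42.34 falls between score 29 (PR 29.6) and 34 (PR 43.8).
Interpolate: 29 + (42.34 − 29.6)/(43.8 − 29.6) × (34 − 29) = 33.5

33.5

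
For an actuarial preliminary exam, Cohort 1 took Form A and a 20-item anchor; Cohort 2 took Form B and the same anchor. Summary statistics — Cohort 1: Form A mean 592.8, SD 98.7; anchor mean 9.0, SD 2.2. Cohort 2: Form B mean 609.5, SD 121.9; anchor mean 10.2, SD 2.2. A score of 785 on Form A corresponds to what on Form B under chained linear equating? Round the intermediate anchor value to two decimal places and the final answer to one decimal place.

780.2

Form A → anchor (Cohort 1): v = (2.2/98.7)(785 − 592.8) + 9.0 = 13.28
anchor → Form B (Cohort 2): y = (121.9/2.2)(13.28 − 10.2) + 609.5 = 780.2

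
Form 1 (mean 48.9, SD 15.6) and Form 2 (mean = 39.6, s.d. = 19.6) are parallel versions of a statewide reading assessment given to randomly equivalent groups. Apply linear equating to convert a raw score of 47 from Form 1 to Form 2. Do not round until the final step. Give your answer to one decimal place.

37.2

Linear equating: y = (SD_Y/SD_X)(x − M_X) + M_Y
y = (19.6/15.6)(47 − 48.9) + 39.6
y = 1.256410 × -1.9 + 39.6 = -2.3872 + 39.6 = 37.2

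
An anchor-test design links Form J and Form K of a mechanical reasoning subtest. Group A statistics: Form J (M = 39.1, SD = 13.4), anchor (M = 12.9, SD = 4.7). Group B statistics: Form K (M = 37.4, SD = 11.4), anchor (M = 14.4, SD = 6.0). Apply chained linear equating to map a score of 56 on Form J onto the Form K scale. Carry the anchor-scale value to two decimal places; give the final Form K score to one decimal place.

45.8

Form J → anchor (Group A): v = (4.7/13.4)(56 − 39.1) + 12.9 = 18.83
anchor → Form K (Group B): y = (11.4/6.0)(18.83 − 14.4) + 37.4 = 45.8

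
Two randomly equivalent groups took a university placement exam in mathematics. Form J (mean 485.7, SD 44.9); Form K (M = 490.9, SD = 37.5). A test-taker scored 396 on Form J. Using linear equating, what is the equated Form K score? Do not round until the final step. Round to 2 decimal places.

415.98

Linear equating: y = (SD_Y/SD_X)(x − M_X) + M_Y
y = (37.5/44.9)(396 − 485.7) + 490.9
y = 0.835189 × -89.7 + 490.9 = -74.9165 + 490.9 = 415.98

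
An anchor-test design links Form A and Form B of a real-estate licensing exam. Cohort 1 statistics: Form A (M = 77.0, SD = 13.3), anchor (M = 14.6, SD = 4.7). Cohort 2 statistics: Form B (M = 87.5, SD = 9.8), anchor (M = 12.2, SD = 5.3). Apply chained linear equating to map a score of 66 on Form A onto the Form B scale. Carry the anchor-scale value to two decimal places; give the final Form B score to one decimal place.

Form A → anchor (Cohort 1): v = (4.7/13.3)(66 − 77.0) + 14.6 = 10.71
anchor → Form B (Cohort 2): y = (9.8/5.3)(10.71 − 12.2) + 87.5 = 84.7

84.7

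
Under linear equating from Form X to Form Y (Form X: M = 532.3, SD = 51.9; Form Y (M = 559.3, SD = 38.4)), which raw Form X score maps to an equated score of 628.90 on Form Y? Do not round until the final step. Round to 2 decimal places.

626.37

Invert y = (SD_Y/SD_X)(x − M_X) + M_Y:
x = (SD_X/SD_Y)(y − M_Y) + M_X = (51.9/38.4)(628.90 − 559.3) + 532.3
x = 1.351562 × 69.600 + 532.3 = 626.37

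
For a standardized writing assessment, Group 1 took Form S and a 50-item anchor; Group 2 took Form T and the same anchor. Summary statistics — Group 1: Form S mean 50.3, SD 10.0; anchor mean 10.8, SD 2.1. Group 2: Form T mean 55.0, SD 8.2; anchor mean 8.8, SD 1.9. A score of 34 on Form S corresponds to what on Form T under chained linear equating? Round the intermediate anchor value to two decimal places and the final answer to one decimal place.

48.9

Form S → anchor (Group 1): v = (2.1/10.0)(34 − 50.3) + 10.8 = 7.38
anchor → Form T (Group 2): y = (8.2/1.9)(7.38 − 8.8) + 55.0 = 48.9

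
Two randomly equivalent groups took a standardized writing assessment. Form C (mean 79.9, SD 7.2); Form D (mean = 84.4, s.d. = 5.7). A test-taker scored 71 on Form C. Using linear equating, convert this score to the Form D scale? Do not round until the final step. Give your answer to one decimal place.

77.4

Linear equating: y = (SD_Y/SD_X)(x − M_X) + M_Y
y = (5.7/7.2)(71 − 79.9) + 84.4
y = 0.791667 × -8.9 + 84.4 = -7.0458 + 84.4 = 77.4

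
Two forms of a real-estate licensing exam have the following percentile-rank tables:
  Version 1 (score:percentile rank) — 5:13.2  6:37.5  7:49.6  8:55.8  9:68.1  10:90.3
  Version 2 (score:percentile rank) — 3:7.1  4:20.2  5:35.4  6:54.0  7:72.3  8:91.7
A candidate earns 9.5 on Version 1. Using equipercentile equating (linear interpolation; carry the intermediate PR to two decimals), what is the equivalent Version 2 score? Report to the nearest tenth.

7.4

PR of 9.5 on Version 1: 68.1 + (9.5 − 9)/(10 − 9) × (90.3 − 68.1) = 79.20
On Version 2, PR 79.20 falls between score 7 (PR 72.3) and 8 (PR 91.7).
Interpolate: 7 + (79.20 − 72.3)/(91.7 − 72.3) × (8 − 7) = 7.4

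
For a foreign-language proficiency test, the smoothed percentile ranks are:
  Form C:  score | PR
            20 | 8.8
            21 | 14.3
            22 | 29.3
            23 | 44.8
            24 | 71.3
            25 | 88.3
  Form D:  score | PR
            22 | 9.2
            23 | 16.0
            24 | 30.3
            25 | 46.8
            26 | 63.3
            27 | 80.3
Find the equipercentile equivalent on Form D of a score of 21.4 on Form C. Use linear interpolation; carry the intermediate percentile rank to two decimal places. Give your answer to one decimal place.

23.3

PR of 21.4 on Form C: 14.3 + (21.4 − 21)/(22 − 21) × (29.3 − 14.3) = 20.30
On Form D, PR 20.30 falls between score 23 (PR 16.0) and 24 (PR 30.3).
Interpolate: 23 + (20.30 − 16.0)/(30.3 − 16.0) × (24 − 23) = 23.3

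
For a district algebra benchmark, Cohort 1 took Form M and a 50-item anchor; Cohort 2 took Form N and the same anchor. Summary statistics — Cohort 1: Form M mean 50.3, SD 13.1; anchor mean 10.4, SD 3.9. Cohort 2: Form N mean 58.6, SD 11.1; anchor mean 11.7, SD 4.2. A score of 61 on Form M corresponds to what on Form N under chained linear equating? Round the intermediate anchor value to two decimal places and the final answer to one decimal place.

63.6

Form M → anchor (Cohort 1): v = (3.9/13.1)(61 − 50.3) + 10.4 = 13.59
anchor → Form N (Cohort 2): y = (11.1/4.2)(13.59 − 11.7) + 58.6 = 63.6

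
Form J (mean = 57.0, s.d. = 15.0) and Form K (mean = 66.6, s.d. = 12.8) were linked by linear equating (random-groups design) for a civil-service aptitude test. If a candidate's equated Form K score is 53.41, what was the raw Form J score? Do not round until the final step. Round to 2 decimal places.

Invert y = (SD_Y/SD_X)(x − M_X) + M_Y:
x = (SD_X/SD_Y)(y − M_Y) + M_X = (15.0/12.8)(53.41 − 66.6) + 57.0
x = 1.171875 × -13.190 + 57.0 = 41.54

41.54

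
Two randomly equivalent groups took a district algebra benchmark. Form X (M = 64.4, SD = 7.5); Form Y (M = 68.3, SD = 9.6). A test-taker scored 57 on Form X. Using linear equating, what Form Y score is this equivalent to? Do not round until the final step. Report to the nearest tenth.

58.8

Linear equating: y = (SD_Y/SD_X)(x − M_X) + M_Y
y = (9.6/7.5)(57 − 64.4) + 68.3
y = 1.280000 × -7.4 + 68.3 = -9.4720 + 68.3 = 58.8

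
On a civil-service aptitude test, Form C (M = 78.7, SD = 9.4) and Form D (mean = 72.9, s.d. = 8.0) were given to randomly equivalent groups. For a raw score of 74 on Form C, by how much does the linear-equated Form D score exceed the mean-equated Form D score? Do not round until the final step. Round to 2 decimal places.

Mean-equated: 74 + (72.9 − 78.7) = 68.20
Linear-equated: (8.0/9.4)(74 − 78.7) + 72.9 = 68.900
Difference = 68.900 − 68.20 = 0.70

0.70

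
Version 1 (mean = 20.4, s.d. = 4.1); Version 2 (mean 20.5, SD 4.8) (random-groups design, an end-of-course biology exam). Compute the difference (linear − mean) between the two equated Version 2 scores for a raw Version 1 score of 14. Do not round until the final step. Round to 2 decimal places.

-1.09

Mean-equated: 14 + (20.5 − 20.4) = 14.10
Linear-equated: (4.8/4.1)(14 − 20.4) + 20.5 = 13.007
Difference = 13.007 − 14.10 = -1.09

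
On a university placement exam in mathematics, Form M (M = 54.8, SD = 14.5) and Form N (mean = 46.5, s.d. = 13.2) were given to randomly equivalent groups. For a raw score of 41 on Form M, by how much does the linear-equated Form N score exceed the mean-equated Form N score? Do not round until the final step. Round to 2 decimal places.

Mean-equated: 41 + (46.5 − 54.8) = 32.70
Linear-equated: (13.2/14.5)(41 − 54.8) + 46.5 = 33.937
Difference = 33.937 − 32.70 = 1.24

1.24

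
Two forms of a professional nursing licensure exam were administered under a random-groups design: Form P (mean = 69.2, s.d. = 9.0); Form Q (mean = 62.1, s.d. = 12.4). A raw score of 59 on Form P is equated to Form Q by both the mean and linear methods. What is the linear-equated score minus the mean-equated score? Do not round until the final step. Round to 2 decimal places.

Mean-equated: 59 + (62.1 − 69.2) = 51.90
Linear-equated: (12.4/9.0)(59 − 69.2) + 62.1 = 48.047
Difference = 48.047 − 51.90 = -3.85

-3.85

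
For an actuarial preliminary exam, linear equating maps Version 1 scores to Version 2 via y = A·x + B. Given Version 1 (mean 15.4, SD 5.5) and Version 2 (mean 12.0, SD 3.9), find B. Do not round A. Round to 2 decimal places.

A = SD_Y / SD_X = 3.9 / 5.5 = 0.709091
B = M_Y − A·M_X = 12.0 − 0.709091 × 15.4 = 1.08

1.08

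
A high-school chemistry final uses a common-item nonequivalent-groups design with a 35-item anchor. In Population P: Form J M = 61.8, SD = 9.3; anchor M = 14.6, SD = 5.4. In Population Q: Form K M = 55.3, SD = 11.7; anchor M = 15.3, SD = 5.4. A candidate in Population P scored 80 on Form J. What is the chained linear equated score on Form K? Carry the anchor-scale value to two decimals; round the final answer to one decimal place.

Form J → anchor (Population P): v = (5.4/9.3)(80 − 61.8) + 14.6 = 25.17
anchor → Form K (Population Q): y = (11.7/5.4)(25.17 − 15.3) + 55.3 = 76.7

76.7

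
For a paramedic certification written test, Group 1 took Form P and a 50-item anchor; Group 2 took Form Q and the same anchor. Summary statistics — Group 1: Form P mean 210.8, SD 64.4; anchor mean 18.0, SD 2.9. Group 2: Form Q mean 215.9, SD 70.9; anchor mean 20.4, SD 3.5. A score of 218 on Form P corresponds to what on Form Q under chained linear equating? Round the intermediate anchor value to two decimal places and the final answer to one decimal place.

Form P → anchor (Group 1): v = (2.9/64.4)(218 − 210.8) + 18.0 = 18.32
anchor → Form Q (Group 2): y = (70.9/3.5)(18.32 − 20.4) + 215.9 = 173.8

173.8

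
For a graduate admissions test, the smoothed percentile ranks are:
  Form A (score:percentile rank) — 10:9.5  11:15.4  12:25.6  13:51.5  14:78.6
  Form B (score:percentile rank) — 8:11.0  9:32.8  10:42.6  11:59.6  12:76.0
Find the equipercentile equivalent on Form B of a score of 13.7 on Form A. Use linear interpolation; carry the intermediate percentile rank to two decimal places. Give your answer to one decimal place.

11.7

PR of 13.7 on Form A: 51.5 + (13.7 − 13)/(14 − 13) × (78.6 − 51.5) = 70.47
On Form B, PR 70.47 falls between score 11 (PR 59.6) and 12 (PR 76.0).
Interpolate: 11 + (70.47 − 59.6)/(76.0 − 59.6) × (12 − 11) = 11.7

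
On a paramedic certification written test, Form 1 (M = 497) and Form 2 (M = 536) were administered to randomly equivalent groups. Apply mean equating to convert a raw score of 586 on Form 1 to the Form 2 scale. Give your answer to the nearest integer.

625

Mean equating: y = x + (M_Y − M_X) = 586 + (536 − 497) = 625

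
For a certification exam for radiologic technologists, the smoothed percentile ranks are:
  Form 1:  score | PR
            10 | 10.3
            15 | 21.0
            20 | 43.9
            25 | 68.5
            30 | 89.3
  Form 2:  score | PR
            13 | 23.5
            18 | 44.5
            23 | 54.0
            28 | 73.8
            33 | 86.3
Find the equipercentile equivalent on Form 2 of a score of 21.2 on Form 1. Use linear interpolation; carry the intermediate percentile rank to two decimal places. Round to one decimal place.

20.8

PR of 21.2 on Form 1: 43.9 + (21.2 − 20)/(25 − 20) × (68.5 − 43.9) = 49.80
On Form 2, PR 49.80 falls between score 18 (PR 44.5) and 23 (PR 54.0).
Interpolate: 18 + (49.80 − 44.5)/(54.0 − 44.5) × (23 − 18) = 20.8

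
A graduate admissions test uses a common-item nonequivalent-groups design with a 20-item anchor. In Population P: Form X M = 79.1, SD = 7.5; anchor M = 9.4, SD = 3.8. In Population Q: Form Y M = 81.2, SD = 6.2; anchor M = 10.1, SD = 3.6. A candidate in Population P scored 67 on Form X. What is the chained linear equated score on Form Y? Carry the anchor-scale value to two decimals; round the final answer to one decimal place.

69.4

Form X → anchor (Population P): v = (3.8/7.5)(67 − 79.1) + 9.4 = 3.27
anchor → Form Y (Population Q): y = (6.2/3.6)(3.27 − 10.1) + 81.2 = 69.4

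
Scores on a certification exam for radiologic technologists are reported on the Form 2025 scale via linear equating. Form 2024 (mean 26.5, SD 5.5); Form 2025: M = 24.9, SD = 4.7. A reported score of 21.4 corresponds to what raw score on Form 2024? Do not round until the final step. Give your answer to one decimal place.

22.4

Invert y = (SD_Y/SD_X)(x − M_X) + M_Y:
x = (SD_X/SD_Y)(y − M_Y) + M_X = (5.5/4.7)(21.4 − 24.9) + 26.5
x = 1.170213 × -3.500 + 26.5 = 22.4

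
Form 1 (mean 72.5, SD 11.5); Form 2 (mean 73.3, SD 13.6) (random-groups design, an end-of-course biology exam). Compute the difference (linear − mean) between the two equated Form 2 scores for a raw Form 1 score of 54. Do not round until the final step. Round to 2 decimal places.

-3.38

Mean-equated: 54 + (73.3 − 72.5) = 54.80
Linear-equated: (13.6/11.5)(54 − 72.5) + 73.3 = 51.422
Difference = 51.422 − 54.80 = -3.38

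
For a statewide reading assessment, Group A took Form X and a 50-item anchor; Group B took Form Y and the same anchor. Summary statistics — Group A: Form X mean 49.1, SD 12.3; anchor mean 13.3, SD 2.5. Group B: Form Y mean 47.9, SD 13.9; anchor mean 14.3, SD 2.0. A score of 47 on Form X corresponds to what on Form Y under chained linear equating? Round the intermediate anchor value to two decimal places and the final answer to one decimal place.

38.0

Form X → anchor (Group A): v = (2.5/12.3)(47 − 49.1) + 13.3 = 12.87
anchor → Form Y (Group B): y = (13.9/2.0)(12.87 − 14.3) + 47.9 = 38.0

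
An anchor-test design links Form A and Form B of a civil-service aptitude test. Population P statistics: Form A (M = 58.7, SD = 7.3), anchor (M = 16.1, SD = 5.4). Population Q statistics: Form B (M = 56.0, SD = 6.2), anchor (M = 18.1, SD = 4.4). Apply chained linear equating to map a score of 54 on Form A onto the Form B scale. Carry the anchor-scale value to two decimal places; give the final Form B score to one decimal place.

Form A → anchor (Population P): v = (5.4/7.3)(54 − 58.7) + 16.1 = 12.62
anchor → Form B (Population Q): y = (6.2/4.4)(12.62 − 18.1) + 56.0 = 48.3

48.3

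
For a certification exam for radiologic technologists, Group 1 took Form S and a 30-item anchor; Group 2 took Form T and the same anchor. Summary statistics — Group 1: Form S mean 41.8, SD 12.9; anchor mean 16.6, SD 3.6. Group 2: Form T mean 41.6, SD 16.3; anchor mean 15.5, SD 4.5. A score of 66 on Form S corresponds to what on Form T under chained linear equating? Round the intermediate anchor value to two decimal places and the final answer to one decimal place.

Form S → anchor (Group 1): v = (3.6/12.9)(66 − 41.8) + 16.6 = 23.35
anchor → Form T (Group 2): y = (16.3/4.5)(23.35 − 15.5) + 41.6 = 70.0

70.0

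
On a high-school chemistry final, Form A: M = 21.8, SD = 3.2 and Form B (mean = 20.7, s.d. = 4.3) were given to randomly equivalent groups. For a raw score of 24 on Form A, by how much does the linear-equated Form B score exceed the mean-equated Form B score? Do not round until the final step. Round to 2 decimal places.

0.76

Mean-equated: 24 + (20.7 − 21.8) = 22.90
Linear-equated: (4.3/3.2)(24 − 21.8) + 20.7 = 23.656
Difference = 23.656 − 22.90 = 0.76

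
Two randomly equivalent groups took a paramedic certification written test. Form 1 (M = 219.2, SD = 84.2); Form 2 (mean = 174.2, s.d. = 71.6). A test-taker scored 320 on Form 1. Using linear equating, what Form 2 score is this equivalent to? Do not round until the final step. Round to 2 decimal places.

Linear equating: y = (SD_Y/SD_X)(x − M_X) + M_Y
y = (71.6/84.2)(320 − 219.2) + 174.2
y = 0.850356 × 100.8 + 174.2 = 85.7159 + 174.2 = 259.92

259.92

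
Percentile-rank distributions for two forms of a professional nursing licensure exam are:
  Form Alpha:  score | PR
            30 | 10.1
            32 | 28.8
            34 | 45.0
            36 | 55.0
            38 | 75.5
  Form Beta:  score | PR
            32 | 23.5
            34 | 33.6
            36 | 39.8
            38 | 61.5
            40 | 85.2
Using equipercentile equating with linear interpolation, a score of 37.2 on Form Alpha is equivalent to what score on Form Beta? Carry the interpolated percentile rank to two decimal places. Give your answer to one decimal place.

PR of 37.2 on Form Alpha: 55.0 + (37.2 − 36)/(38 − 36) × (75.5 − 55.0) = 67.30
On Form Beta, PR 67.30 falls between score 38 (PR 61.5) and 40 (PR 85.2).
Interpolate: 38 + (67.30 − 61.5)/(85.2 − 61.5) × (40 − 38) = 38.5

38.5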